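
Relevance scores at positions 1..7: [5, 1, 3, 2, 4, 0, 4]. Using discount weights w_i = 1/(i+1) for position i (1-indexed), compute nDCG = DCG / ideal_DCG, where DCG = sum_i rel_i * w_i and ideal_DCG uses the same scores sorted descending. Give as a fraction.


Position discount weights w_i = 1/(i+1) for i=1..7:
Weights = [1/2, 1/3, 1/4, 1/5, 1/6, 1/7, 1/8]
Actual relevance: [5, 1, 3, 2, 4, 0, 4]
DCG = 5/2 + 1/3 + 3/4 + 2/5 + 4/6 + 0/7 + 4/8 = 103/20
Ideal relevance (sorted desc): [5, 4, 4, 3, 2, 1, 0]
Ideal DCG = 5/2 + 4/3 + 4/4 + 3/5 + 2/6 + 1/7 + 0/8 = 1241/210
nDCG = DCG / ideal_DCG = 103/20 / 1241/210 = 2163/2482

2163/2482


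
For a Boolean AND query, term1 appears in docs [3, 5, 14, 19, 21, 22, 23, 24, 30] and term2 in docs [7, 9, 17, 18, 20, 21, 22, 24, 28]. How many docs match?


Boolean AND: find intersection of posting lists
term1 docs: [3, 5, 14, 19, 21, 22, 23, 24, 30]
term2 docs: [7, 9, 17, 18, 20, 21, 22, 24, 28]
Intersection: [21, 22, 24]
|intersection| = 3

3


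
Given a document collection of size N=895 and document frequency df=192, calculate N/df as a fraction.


IDF ratio = N / df
= 895 / 192
= 895/192

895/192


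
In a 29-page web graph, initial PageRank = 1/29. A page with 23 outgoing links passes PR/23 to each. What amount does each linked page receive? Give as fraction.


Initial PR = 1/29 = 1/29
Outlinks = 23
Contribution per link = PR / outlinks
= 1/29 / 23
= 1/667

1/667


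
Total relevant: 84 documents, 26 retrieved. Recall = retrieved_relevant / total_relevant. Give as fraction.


Recall = retrieved_relevant / total_relevant
= 26 / 84
= 26 / (26 + 58)
= 13/42

13/42


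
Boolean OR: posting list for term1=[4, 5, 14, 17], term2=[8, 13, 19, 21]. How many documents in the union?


Boolean OR: find union of posting lists
term1 docs: [4, 5, 14, 17]
term2 docs: [8, 13, 19, 21]
Union: [4, 5, 8, 13, 14, 17, 19, 21]
|union| = 8

8


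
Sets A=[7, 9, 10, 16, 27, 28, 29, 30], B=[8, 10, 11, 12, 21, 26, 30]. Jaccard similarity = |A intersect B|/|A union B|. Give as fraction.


A intersect B = [10, 30]
|A intersect B| = 2
A union B = [7, 8, 9, 10, 11, 12, 16, 21, 26, 27, 28, 29, 30]
|A union B| = 13
Jaccard = 2/13 = 2/13

2/13


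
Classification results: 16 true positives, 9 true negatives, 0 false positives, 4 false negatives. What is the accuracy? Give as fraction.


Accuracy = (TP + TN) / (TP + TN + FP + FN)
TP + TN = 16 + 9 = 25
Total = 16 + 9 + 0 + 4 = 29
Accuracy = 25 / 29 = 25/29

25/29


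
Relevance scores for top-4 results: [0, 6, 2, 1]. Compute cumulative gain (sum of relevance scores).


Cumulative Gain = sum of relevance scores
Position 1: rel=0, running sum=0
Position 2: rel=6, running sum=6
Position 3: rel=2, running sum=8
Position 4: rel=1, running sum=9
CG = 9

9


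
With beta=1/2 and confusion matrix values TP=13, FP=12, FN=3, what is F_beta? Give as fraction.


P = TP/(TP+FP) = 13/25 = 13/25
R = TP/(TP+FN) = 13/16 = 13/16
beta^2 = 1/2^2 = 1/4
(1 + beta^2) = 5/4
Numerator = (1+beta^2)*P*R = 169/320
Denominator = beta^2*P + R = 13/100 + 13/16 = 377/400
F_beta = 65/116

65/116


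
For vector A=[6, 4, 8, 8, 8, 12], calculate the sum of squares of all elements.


|A|^2 = sum of squared components
A[0]^2 = 6^2 = 36
A[1]^2 = 4^2 = 16
A[2]^2 = 8^2 = 64
A[3]^2 = 8^2 = 64
A[4]^2 = 8^2 = 64
A[5]^2 = 12^2 = 144
Sum = 36 + 16 + 64 + 64 + 64 + 144 = 388

388


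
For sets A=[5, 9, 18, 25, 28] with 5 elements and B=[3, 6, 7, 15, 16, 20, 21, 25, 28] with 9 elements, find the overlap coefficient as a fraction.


A intersect B = [25, 28]
|A intersect B| = 2
min(|A|, |B|) = min(5, 9) = 5
Overlap = 2 / 5 = 2/5

2/5


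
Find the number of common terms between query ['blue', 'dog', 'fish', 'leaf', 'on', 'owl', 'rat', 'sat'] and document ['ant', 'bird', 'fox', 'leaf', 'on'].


Query terms: ['blue', 'dog', 'fish', 'leaf', 'on', 'owl', 'rat', 'sat']
Document terms: ['ant', 'bird', 'fox', 'leaf', 'on']
Common terms: ['leaf', 'on']
Overlap count = 2

2


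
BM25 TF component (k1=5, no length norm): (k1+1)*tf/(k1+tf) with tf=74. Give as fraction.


BM25 TF component = (k1+1)*tf / (k1+tf)
k1 = 5, tf = 74
Numerator = (5+1)*74 = 444
Denominator = 5 + 74 = 79
= 444/79 = 444/79

444/79


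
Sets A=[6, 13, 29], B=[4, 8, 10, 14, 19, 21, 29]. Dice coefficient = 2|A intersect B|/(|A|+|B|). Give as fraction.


A intersect B = [29]
|A intersect B| = 1
|A| = 3, |B| = 7
Dice = 2*1 / (3+7)
= 2 / 10 = 1/5

1/5


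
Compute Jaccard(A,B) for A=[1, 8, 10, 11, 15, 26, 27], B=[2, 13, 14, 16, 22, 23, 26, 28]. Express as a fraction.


A intersect B = [26]
|A intersect B| = 1
A union B = [1, 2, 8, 10, 11, 13, 14, 15, 16, 22, 23, 26, 27, 28]
|A union B| = 14
Jaccard = 1/14 = 1/14

1/14


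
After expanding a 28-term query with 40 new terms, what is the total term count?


Original terms: 28
Expansion terms: 40
Total = 28 + 40 = 68

68


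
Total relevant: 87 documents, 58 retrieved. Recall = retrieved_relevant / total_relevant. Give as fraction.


Recall = retrieved_relevant / total_relevant
= 58 / 87
= 58 / (58 + 29)
= 2/3

2/3


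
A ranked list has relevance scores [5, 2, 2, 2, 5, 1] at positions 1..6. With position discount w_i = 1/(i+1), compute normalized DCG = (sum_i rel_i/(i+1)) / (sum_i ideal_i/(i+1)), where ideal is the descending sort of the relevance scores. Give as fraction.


Position discount weights w_i = 1/(i+1) for i=1..6:
Weights = [1/2, 1/3, 1/4, 1/5, 1/6, 1/7]
Actual relevance: [5, 2, 2, 2, 5, 1]
DCG = 5/2 + 2/3 + 2/4 + 2/5 + 5/6 + 1/7 = 353/70
Ideal relevance (sorted desc): [5, 5, 2, 2, 2, 1]
Ideal DCG = 5/2 + 5/3 + 2/4 + 2/5 + 2/6 + 1/7 = 194/35
nDCG = DCG / ideal_DCG = 353/70 / 194/35 = 353/388

353/388


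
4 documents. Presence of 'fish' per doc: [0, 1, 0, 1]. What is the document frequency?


Checking each document for 'fish':
Doc 1: absent
Doc 2: present
Doc 3: absent
Doc 4: present
df = sum of presences = 0 + 1 + 0 + 1 = 2

2


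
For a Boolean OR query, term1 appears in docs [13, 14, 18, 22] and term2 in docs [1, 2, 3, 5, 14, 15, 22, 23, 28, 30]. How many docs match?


Boolean OR: find union of posting lists
term1 docs: [13, 14, 18, 22]
term2 docs: [1, 2, 3, 5, 14, 15, 22, 23, 28, 30]
Union: [1, 2, 3, 5, 13, 14, 15, 18, 22, 23, 28, 30]
|union| = 12

12


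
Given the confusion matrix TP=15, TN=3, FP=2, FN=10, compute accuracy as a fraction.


Accuracy = (TP + TN) / (TP + TN + FP + FN)
TP + TN = 15 + 3 = 18
Total = 15 + 3 + 2 + 10 = 30
Accuracy = 18 / 30 = 3/5

3/5


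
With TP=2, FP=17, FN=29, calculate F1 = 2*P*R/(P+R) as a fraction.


F1 = 2 * P * R / (P + R)
P = TP/(TP+FP) = 2/19 = 2/19
R = TP/(TP+FN) = 2/31 = 2/31
2 * P * R = 2 * 2/19 * 2/31 = 8/589
P + R = 2/19 + 2/31 = 100/589
F1 = 8/589 / 100/589 = 2/25

2/25


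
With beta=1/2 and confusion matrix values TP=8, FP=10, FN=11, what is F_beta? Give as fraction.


P = TP/(TP+FP) = 8/18 = 4/9
R = TP/(TP+FN) = 8/19 = 8/19
beta^2 = 1/2^2 = 1/4
(1 + beta^2) = 5/4
Numerator = (1+beta^2)*P*R = 40/171
Denominator = beta^2*P + R = 1/9 + 8/19 = 91/171
F_beta = 40/91

40/91


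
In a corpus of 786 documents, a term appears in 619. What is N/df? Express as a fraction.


IDF ratio = N / df
= 786 / 619
= 786/619

786/619


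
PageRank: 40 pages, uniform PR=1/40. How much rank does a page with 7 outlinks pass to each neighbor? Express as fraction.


Initial PR = 1/40 = 1/40
Outlinks = 7
Contribution per link = PR / outlinks
= 1/40 / 7
= 1/280

1/280


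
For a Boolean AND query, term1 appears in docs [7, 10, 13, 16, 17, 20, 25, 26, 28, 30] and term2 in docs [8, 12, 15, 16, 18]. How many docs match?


Boolean AND: find intersection of posting lists
term1 docs: [7, 10, 13, 16, 17, 20, 25, 26, 28, 30]
term2 docs: [8, 12, 15, 16, 18]
Intersection: [16]
|intersection| = 1

1


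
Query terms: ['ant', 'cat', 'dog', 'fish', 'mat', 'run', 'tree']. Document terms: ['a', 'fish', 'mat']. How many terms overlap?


Query terms: ['ant', 'cat', 'dog', 'fish', 'mat', 'run', 'tree']
Document terms: ['a', 'fish', 'mat']
Common terms: ['fish', 'mat']
Overlap count = 2

2


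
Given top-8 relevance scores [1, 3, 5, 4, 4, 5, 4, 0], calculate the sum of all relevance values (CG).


Cumulative Gain = sum of relevance scores
Position 1: rel=1, running sum=1
Position 2: rel=3, running sum=4
Position 3: rel=5, running sum=9
Position 4: rel=4, running sum=13
Position 5: rel=4, running sum=17
Position 6: rel=5, running sum=22
Position 7: rel=4, running sum=26
Position 8: rel=0, running sum=26
CG = 26

26


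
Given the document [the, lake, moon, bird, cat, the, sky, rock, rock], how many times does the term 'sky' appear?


Document has 9 words
Scanning for 'sky':
Found at positions: [6]
Count = 1

1


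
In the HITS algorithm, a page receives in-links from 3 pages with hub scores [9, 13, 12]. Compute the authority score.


Authority = sum of hub scores of in-linkers
In-link 1: hub score = 9
In-link 2: hub score = 13
In-link 3: hub score = 12
Authority = 9 + 13 + 12 = 34

34


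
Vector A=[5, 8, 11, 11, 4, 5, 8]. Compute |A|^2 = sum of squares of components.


|A|^2 = sum of squared components
A[0]^2 = 5^2 = 25
A[1]^2 = 8^2 = 64
A[2]^2 = 11^2 = 121
A[3]^2 = 11^2 = 121
A[4]^2 = 4^2 = 16
A[5]^2 = 5^2 = 25
A[6]^2 = 8^2 = 64
Sum = 25 + 64 + 121 + 121 + 16 + 25 + 64 = 436

436


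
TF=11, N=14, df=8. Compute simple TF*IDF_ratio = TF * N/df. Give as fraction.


TF * (N/df)
= 11 * (14/8)
= 11 * 7/4
= 77/4

77/4


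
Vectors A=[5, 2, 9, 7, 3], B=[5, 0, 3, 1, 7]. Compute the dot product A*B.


Dot product = sum of element-wise products
A[0]*B[0] = 5*5 = 25
A[1]*B[1] = 2*0 = 0
A[2]*B[2] = 9*3 = 27
A[3]*B[3] = 7*1 = 7
A[4]*B[4] = 3*7 = 21
Sum = 25 + 0 + 27 + 7 + 21 = 80

80


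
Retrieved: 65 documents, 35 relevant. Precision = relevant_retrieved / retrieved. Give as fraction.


Precision = relevant_retrieved / total_retrieved
= 35 / 65
= 35 / (35 + 30)
= 7/13

7/13


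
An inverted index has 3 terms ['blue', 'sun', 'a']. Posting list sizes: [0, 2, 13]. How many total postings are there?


Summing posting list sizes:
'blue': 0 postings
'sun': 2 postings
'a': 13 postings
Total = 0 + 2 + 13 = 15

15


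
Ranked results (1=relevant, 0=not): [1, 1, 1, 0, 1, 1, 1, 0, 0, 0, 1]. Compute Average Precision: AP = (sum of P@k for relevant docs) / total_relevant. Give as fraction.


Computing P@k for each relevant position:
Position 1: relevant, P@1 = 1/1 = 1
Position 2: relevant, P@2 = 2/2 = 1
Position 3: relevant, P@3 = 3/3 = 1
Position 4: not relevant
Position 5: relevant, P@5 = 4/5 = 4/5
Position 6: relevant, P@6 = 5/6 = 5/6
Position 7: relevant, P@7 = 6/7 = 6/7
Position 8: not relevant
Position 9: not relevant
Position 10: not relevant
Position 11: relevant, P@11 = 7/11 = 7/11
Sum of P@k = 1 + 1 + 1 + 4/5 + 5/6 + 6/7 + 7/11 = 14153/2310
AP = 14153/2310 / 7 = 14153/16170

14153/16170


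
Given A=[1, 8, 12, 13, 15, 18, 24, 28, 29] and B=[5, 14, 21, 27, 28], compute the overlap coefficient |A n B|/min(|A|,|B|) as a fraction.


A intersect B = [28]
|A intersect B| = 1
min(|A|, |B|) = min(9, 5) = 5
Overlap = 1 / 5 = 1/5

1/5


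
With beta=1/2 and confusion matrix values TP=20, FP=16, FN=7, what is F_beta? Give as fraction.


P = TP/(TP+FP) = 20/36 = 5/9
R = TP/(TP+FN) = 20/27 = 20/27
beta^2 = 1/2^2 = 1/4
(1 + beta^2) = 5/4
Numerator = (1+beta^2)*P*R = 125/243
Denominator = beta^2*P + R = 5/36 + 20/27 = 95/108
F_beta = 100/171

100/171


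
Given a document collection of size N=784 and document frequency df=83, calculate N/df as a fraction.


IDF ratio = N / df
= 784 / 83
= 784/83

784/83


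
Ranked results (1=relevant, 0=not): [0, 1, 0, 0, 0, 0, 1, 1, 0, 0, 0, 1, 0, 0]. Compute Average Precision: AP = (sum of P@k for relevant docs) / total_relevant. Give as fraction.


Computing P@k for each relevant position:
Position 1: not relevant
Position 2: relevant, P@2 = 1/2 = 1/2
Position 3: not relevant
Position 4: not relevant
Position 5: not relevant
Position 6: not relevant
Position 7: relevant, P@7 = 2/7 = 2/7
Position 8: relevant, P@8 = 3/8 = 3/8
Position 9: not relevant
Position 10: not relevant
Position 11: not relevant
Position 12: relevant, P@12 = 4/12 = 1/3
Position 13: not relevant
Position 14: not relevant
Sum of P@k = 1/2 + 2/7 + 3/8 + 1/3 = 251/168
AP = 251/168 / 4 = 251/672

251/672


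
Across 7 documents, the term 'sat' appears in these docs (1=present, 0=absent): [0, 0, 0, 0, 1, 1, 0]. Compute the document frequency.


Checking each document for 'sat':
Doc 1: absent
Doc 2: absent
Doc 3: absent
Doc 4: absent
Doc 5: present
Doc 6: present
Doc 7: absent
df = sum of presences = 0 + 0 + 0 + 0 + 1 + 1 + 0 = 2

2


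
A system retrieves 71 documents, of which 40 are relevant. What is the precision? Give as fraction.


Precision = relevant_retrieved / total_retrieved
= 40 / 71
= 40 / (40 + 31)
= 40/71

40/71


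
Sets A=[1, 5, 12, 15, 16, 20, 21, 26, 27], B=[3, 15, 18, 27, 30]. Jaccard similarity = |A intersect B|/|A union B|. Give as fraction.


A intersect B = [15, 27]
|A intersect B| = 2
A union B = [1, 3, 5, 12, 15, 16, 18, 20, 21, 26, 27, 30]
|A union B| = 12
Jaccard = 2/12 = 1/6

1/6


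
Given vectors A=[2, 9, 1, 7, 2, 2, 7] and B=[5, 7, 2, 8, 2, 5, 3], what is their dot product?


Dot product = sum of element-wise products
A[0]*B[0] = 2*5 = 10
A[1]*B[1] = 9*7 = 63
A[2]*B[2] = 1*2 = 2
A[3]*B[3] = 7*8 = 56
A[4]*B[4] = 2*2 = 4
A[5]*B[5] = 2*5 = 10
A[6]*B[6] = 7*3 = 21
Sum = 10 + 63 + 2 + 56 + 4 + 10 + 21 = 166

166


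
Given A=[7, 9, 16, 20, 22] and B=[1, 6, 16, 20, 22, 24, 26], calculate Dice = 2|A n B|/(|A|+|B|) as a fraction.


A intersect B = [16, 20, 22]
|A intersect B| = 3
|A| = 5, |B| = 7
Dice = 2*3 / (5+7)
= 6 / 12 = 1/2

1/2


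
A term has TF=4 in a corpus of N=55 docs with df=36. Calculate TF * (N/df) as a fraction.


TF * (N/df)
= 4 * (55/36)
= 4 * 55/36
= 55/9

55/9


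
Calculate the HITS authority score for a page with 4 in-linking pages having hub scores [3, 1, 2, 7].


Authority = sum of hub scores of in-linkers
In-link 1: hub score = 3
In-link 2: hub score = 1
In-link 3: hub score = 2
In-link 4: hub score = 7
Authority = 3 + 1 + 2 + 7 = 13

13


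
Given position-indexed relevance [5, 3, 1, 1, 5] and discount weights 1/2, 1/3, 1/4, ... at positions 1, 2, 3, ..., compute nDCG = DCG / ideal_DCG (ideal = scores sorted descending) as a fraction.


Position discount weights w_i = 1/(i+1) for i=1..5:
Weights = [1/2, 1/3, 1/4, 1/5, 1/6]
Actual relevance: [5, 3, 1, 1, 5]
DCG = 5/2 + 3/3 + 1/4 + 1/5 + 5/6 = 287/60
Ideal relevance (sorted desc): [5, 5, 3, 1, 1]
Ideal DCG = 5/2 + 5/3 + 3/4 + 1/5 + 1/6 = 317/60
nDCG = DCG / ideal_DCG = 287/60 / 317/60 = 287/317

287/317


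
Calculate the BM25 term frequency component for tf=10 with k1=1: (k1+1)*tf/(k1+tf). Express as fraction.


BM25 TF component = (k1+1)*tf / (k1+tf)
k1 = 1, tf = 10
Numerator = (1+1)*10 = 20
Denominator = 1 + 10 = 11
= 20/11 = 20/11

20/11


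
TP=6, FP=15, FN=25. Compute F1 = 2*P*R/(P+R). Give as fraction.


F1 = 2 * P * R / (P + R)
P = TP/(TP+FP) = 6/21 = 2/7
R = TP/(TP+FN) = 6/31 = 6/31
2 * P * R = 2 * 2/7 * 6/31 = 24/217
P + R = 2/7 + 6/31 = 104/217
F1 = 24/217 / 104/217 = 3/13

3/13


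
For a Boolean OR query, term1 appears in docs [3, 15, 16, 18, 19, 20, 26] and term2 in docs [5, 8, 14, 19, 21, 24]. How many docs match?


Boolean OR: find union of posting lists
term1 docs: [3, 15, 16, 18, 19, 20, 26]
term2 docs: [5, 8, 14, 19, 21, 24]
Union: [3, 5, 8, 14, 15, 16, 18, 19, 20, 21, 24, 26]
|union| = 12

12


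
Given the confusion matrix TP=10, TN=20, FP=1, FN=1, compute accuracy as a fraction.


Accuracy = (TP + TN) / (TP + TN + FP + FN)
TP + TN = 10 + 20 = 30
Total = 10 + 20 + 1 + 1 = 32
Accuracy = 30 / 32 = 15/16

15/16


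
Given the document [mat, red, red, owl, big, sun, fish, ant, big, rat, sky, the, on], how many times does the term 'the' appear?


Document has 13 words
Scanning for 'the':
Found at positions: [11]
Count = 1

1


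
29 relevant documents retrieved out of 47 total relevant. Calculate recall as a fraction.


Recall = retrieved_relevant / total_relevant
= 29 / 47
= 29 / (29 + 18)
= 29/47

29/47


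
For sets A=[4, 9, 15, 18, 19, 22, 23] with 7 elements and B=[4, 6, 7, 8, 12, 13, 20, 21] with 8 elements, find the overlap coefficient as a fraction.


A intersect B = [4]
|A intersect B| = 1
min(|A|, |B|) = min(7, 8) = 7
Overlap = 1 / 7 = 1/7

1/7


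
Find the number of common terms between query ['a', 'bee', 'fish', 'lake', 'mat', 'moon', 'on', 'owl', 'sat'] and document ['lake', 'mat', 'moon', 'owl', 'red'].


Query terms: ['a', 'bee', 'fish', 'lake', 'mat', 'moon', 'on', 'owl', 'sat']
Document terms: ['lake', 'mat', 'moon', 'owl', 'red']
Common terms: ['lake', 'mat', 'moon', 'owl']
Overlap count = 4

4


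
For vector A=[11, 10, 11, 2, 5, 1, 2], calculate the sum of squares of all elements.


|A|^2 = sum of squared components
A[0]^2 = 11^2 = 121
A[1]^2 = 10^2 = 100
A[2]^2 = 11^2 = 121
A[3]^2 = 2^2 = 4
A[4]^2 = 5^2 = 25
A[5]^2 = 1^2 = 1
A[6]^2 = 2^2 = 4
Sum = 121 + 100 + 121 + 4 + 25 + 1 + 4 = 376

376


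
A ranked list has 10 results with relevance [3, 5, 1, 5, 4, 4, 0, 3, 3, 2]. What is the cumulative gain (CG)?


Cumulative Gain = sum of relevance scores
Position 1: rel=3, running sum=3
Position 2: rel=5, running sum=8
Position 3: rel=1, running sum=9
Position 4: rel=5, running sum=14
Position 5: rel=4, running sum=18
Position 6: rel=4, running sum=22
Position 7: rel=0, running sum=22
Position 8: rel=3, running sum=25
Position 9: rel=3, running sum=28
Position 10: rel=2, running sum=30
CG = 30

30


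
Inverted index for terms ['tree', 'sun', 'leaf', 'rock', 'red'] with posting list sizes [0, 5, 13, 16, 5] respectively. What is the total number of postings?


Summing posting list sizes:
'tree': 0 postings
'sun': 5 postings
'leaf': 13 postings
'rock': 16 postings
'red': 5 postings
Total = 0 + 5 + 13 + 16 + 5 = 39

39


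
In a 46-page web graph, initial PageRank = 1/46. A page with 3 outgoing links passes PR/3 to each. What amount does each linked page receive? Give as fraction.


Initial PR = 1/46 = 1/46
Outlinks = 3
Contribution per link = PR / outlinks
= 1/46 / 3
= 1/138

1/138


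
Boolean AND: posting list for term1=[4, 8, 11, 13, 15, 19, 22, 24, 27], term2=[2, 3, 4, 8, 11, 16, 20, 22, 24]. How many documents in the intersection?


Boolean AND: find intersection of posting lists
term1 docs: [4, 8, 11, 13, 15, 19, 22, 24, 27]
term2 docs: [2, 3, 4, 8, 11, 16, 20, 22, 24]
Intersection: [4, 8, 11, 22, 24]
|intersection| = 5

5


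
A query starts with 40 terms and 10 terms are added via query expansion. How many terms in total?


Original terms: 40
Expansion terms: 10
Total = 40 + 10 = 50

50


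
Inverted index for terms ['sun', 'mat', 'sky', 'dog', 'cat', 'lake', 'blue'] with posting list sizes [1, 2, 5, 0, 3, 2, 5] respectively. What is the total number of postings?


Summing posting list sizes:
'sun': 1 postings
'mat': 2 postings
'sky': 5 postings
'dog': 0 postings
'cat': 3 postings
'lake': 2 postings
'blue': 5 postings
Total = 1 + 2 + 5 + 0 + 3 + 2 + 5 = 18

18


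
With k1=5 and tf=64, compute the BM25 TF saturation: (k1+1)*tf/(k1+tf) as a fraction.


BM25 TF component = (k1+1)*tf / (k1+tf)
k1 = 5, tf = 64
Numerator = (5+1)*64 = 384
Denominator = 5 + 64 = 69
= 384/69 = 128/23

128/23


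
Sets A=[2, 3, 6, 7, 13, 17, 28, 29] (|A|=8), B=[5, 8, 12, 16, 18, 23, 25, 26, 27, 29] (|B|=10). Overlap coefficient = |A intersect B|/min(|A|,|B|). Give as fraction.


A intersect B = [29]
|A intersect B| = 1
min(|A|, |B|) = min(8, 10) = 8
Overlap = 1 / 8 = 1/8

1/8


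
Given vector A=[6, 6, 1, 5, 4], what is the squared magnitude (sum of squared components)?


|A|^2 = sum of squared components
A[0]^2 = 6^2 = 36
A[1]^2 = 6^2 = 36
A[2]^2 = 1^2 = 1
A[3]^2 = 5^2 = 25
A[4]^2 = 4^2 = 16
Sum = 36 + 36 + 1 + 25 + 16 = 114

114


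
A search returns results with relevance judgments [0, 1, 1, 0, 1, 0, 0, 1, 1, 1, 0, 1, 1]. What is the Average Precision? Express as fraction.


Computing P@k for each relevant position:
Position 1: not relevant
Position 2: relevant, P@2 = 1/2 = 1/2
Position 3: relevant, P@3 = 2/3 = 2/3
Position 4: not relevant
Position 5: relevant, P@5 = 3/5 = 3/5
Position 6: not relevant
Position 7: not relevant
Position 8: relevant, P@8 = 4/8 = 1/2
Position 9: relevant, P@9 = 5/9 = 5/9
Position 10: relevant, P@10 = 6/10 = 3/5
Position 11: not relevant
Position 12: relevant, P@12 = 7/12 = 7/12
Position 13: relevant, P@13 = 8/13 = 8/13
Sum of P@k = 1/2 + 2/3 + 3/5 + 1/2 + 5/9 + 3/5 + 7/12 + 8/13 = 10813/2340
AP = 10813/2340 / 8 = 10813/18720

10813/18720


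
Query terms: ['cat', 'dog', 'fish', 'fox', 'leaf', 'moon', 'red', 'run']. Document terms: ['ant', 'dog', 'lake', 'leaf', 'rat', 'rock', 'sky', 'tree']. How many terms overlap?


Query terms: ['cat', 'dog', 'fish', 'fox', 'leaf', 'moon', 'red', 'run']
Document terms: ['ant', 'dog', 'lake', 'leaf', 'rat', 'rock', 'sky', 'tree']
Common terms: ['dog', 'leaf']
Overlap count = 2

2


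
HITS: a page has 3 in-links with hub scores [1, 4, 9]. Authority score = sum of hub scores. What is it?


Authority = sum of hub scores of in-linkers
In-link 1: hub score = 1
In-link 2: hub score = 4
In-link 3: hub score = 9
Authority = 1 + 4 + 9 = 14

14


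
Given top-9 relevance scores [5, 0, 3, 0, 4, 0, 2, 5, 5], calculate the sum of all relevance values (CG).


Cumulative Gain = sum of relevance scores
Position 1: rel=5, running sum=5
Position 2: rel=0, running sum=5
Position 3: rel=3, running sum=8
Position 4: rel=0, running sum=8
Position 5: rel=4, running sum=12
Position 6: rel=0, running sum=12
Position 7: rel=2, running sum=14
Position 8: rel=5, running sum=19
Position 9: rel=5, running sum=24
CG = 24

24


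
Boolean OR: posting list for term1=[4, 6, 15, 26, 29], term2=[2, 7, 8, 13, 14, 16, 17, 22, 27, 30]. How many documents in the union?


Boolean OR: find union of posting lists
term1 docs: [4, 6, 15, 26, 29]
term2 docs: [2, 7, 8, 13, 14, 16, 17, 22, 27, 30]
Union: [2, 4, 6, 7, 8, 13, 14, 15, 16, 17, 22, 26, 27, 29, 30]
|union| = 15

15


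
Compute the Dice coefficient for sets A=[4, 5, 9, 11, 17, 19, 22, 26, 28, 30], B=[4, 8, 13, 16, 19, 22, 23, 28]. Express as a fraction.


A intersect B = [4, 19, 22, 28]
|A intersect B| = 4
|A| = 10, |B| = 8
Dice = 2*4 / (10+8)
= 8 / 18 = 4/9

4/9


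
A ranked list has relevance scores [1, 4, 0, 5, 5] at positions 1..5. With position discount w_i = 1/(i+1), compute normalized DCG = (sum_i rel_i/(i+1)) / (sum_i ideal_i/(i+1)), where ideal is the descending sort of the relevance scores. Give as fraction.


Position discount weights w_i = 1/(i+1) for i=1..5:
Weights = [1/2, 1/3, 1/4, 1/5, 1/6]
Actual relevance: [1, 4, 0, 5, 5]
DCG = 1/2 + 4/3 + 0/4 + 5/5 + 5/6 = 11/3
Ideal relevance (sorted desc): [5, 5, 4, 1, 0]
Ideal DCG = 5/2 + 5/3 + 4/4 + 1/5 + 0/6 = 161/30
nDCG = DCG / ideal_DCG = 11/3 / 161/30 = 110/161

110/161


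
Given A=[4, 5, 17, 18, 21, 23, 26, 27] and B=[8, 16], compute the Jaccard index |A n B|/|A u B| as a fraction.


A intersect B = []
|A intersect B| = 0
A union B = [4, 5, 8, 16, 17, 18, 21, 23, 26, 27]
|A union B| = 10
Jaccard = 0/10 = 0

0


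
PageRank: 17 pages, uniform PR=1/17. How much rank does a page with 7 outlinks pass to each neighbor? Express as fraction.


Initial PR = 1/17 = 1/17
Outlinks = 7
Contribution per link = PR / outlinks
= 1/17 / 7
= 1/119

1/119


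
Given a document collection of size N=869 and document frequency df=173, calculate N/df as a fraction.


IDF ratio = N / df
= 869 / 173
= 869/173

869/173


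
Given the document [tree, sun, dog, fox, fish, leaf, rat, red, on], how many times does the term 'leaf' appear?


Document has 9 words
Scanning for 'leaf':
Found at positions: [5]
Count = 1

1


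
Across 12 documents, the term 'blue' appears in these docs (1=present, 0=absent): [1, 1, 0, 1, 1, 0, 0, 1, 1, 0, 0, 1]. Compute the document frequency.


Checking each document for 'blue':
Doc 1: present
Doc 2: present
Doc 3: absent
Doc 4: present
Doc 5: present
Doc 6: absent
Doc 7: absent
Doc 8: present
Doc 9: present
Doc 10: absent
Doc 11: absent
Doc 12: present
df = sum of presences = 1 + 1 + 0 + 1 + 1 + 0 + 0 + 1 + 1 + 0 + 0 + 1 = 7

7


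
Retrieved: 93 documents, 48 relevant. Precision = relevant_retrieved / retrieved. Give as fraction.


Precision = relevant_retrieved / total_retrieved
= 48 / 93
= 48 / (48 + 45)
= 16/31

16/31


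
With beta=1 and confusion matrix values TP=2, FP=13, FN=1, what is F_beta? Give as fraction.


P = TP/(TP+FP) = 2/15 = 2/15
R = TP/(TP+FN) = 2/3 = 2/3
beta^2 = 1^2 = 1
(1 + beta^2) = 2
Numerator = (1+beta^2)*P*R = 8/45
Denominator = beta^2*P + R = 2/15 + 2/3 = 4/5
F_beta = 2/9

2/9


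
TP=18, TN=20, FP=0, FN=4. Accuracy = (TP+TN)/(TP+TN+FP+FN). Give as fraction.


Accuracy = (TP + TN) / (TP + TN + FP + FN)
TP + TN = 18 + 20 = 38
Total = 18 + 20 + 0 + 4 = 42
Accuracy = 38 / 42 = 19/21

19/21


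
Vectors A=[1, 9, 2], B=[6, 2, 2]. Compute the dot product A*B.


Dot product = sum of element-wise products
A[0]*B[0] = 1*6 = 6
A[1]*B[1] = 9*2 = 18
A[2]*B[2] = 2*2 = 4
Sum = 6 + 18 + 4 = 28

28


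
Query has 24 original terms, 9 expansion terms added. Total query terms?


Original terms: 24
Expansion terms: 9
Total = 24 + 9 = 33

33


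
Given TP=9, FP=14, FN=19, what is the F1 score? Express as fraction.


F1 = 2 * P * R / (P + R)
P = TP/(TP+FP) = 9/23 = 9/23
R = TP/(TP+FN) = 9/28 = 9/28
2 * P * R = 2 * 9/23 * 9/28 = 81/322
P + R = 9/23 + 9/28 = 459/644
F1 = 81/322 / 459/644 = 6/17

6/17


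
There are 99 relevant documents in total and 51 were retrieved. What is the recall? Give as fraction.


Recall = retrieved_relevant / total_relevant
= 51 / 99
= 51 / (51 + 48)
= 17/33

17/33


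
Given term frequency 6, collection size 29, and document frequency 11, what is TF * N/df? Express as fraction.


TF * (N/df)
= 6 * (29/11)
= 6 * 29/11
= 174/11

174/11


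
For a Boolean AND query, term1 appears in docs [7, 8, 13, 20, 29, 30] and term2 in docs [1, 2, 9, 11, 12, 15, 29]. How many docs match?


Boolean AND: find intersection of posting lists
term1 docs: [7, 8, 13, 20, 29, 30]
term2 docs: [1, 2, 9, 11, 12, 15, 29]
Intersection: [29]
|intersection| = 1

1


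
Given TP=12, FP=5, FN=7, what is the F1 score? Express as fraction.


F1 = 2 * P * R / (P + R)
P = TP/(TP+FP) = 12/17 = 12/17
R = TP/(TP+FN) = 12/19 = 12/19
2 * P * R = 2 * 12/17 * 12/19 = 288/323
P + R = 12/17 + 12/19 = 432/323
F1 = 288/323 / 432/323 = 2/3

2/3


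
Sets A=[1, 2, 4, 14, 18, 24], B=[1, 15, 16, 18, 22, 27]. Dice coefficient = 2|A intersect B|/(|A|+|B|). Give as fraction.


A intersect B = [1, 18]
|A intersect B| = 2
|A| = 6, |B| = 6
Dice = 2*2 / (6+6)
= 4 / 12 = 1/3

1/3


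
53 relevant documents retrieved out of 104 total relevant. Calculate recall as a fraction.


Recall = retrieved_relevant / total_relevant
= 53 / 104
= 53 / (53 + 51)
= 53/104

53/104


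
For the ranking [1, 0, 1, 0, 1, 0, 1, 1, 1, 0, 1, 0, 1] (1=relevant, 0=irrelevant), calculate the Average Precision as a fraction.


Computing P@k for each relevant position:
Position 1: relevant, P@1 = 1/1 = 1
Position 2: not relevant
Position 3: relevant, P@3 = 2/3 = 2/3
Position 4: not relevant
Position 5: relevant, P@5 = 3/5 = 3/5
Position 6: not relevant
Position 7: relevant, P@7 = 4/7 = 4/7
Position 8: relevant, P@8 = 5/8 = 5/8
Position 9: relevant, P@9 = 6/9 = 2/3
Position 10: not relevant
Position 11: relevant, P@11 = 7/11 = 7/11
Position 12: not relevant
Position 13: relevant, P@13 = 8/13 = 8/13
Sum of P@k = 1 + 2/3 + 3/5 + 4/7 + 5/8 + 2/3 + 7/11 + 8/13 = 646427/120120
AP = 646427/120120 / 8 = 646427/960960

646427/960960


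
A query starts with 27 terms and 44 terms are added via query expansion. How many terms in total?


Original terms: 27
Expansion terms: 44
Total = 27 + 44 = 71

71


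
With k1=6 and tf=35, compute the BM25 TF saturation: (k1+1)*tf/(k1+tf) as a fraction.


BM25 TF component = (k1+1)*tf / (k1+tf)
k1 = 6, tf = 35
Numerator = (6+1)*35 = 245
Denominator = 6 + 35 = 41
= 245/41 = 245/41

245/41


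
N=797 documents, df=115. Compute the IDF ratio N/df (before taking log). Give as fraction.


IDF ratio = N / df
= 797 / 115
= 797/115

797/115


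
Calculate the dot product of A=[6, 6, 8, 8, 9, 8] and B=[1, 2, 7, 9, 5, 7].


Dot product = sum of element-wise products
A[0]*B[0] = 6*1 = 6
A[1]*B[1] = 6*2 = 12
A[2]*B[2] = 8*7 = 56
A[3]*B[3] = 8*9 = 72
A[4]*B[4] = 9*5 = 45
A[5]*B[5] = 8*7 = 56
Sum = 6 + 12 + 56 + 72 + 45 + 56 = 247

247


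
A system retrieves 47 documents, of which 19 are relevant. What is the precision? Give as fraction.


Precision = relevant_retrieved / total_retrieved
= 19 / 47
= 19 / (19 + 28)
= 19/47

19/47


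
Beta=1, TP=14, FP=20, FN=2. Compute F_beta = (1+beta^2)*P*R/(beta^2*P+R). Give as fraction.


P = TP/(TP+FP) = 14/34 = 7/17
R = TP/(TP+FN) = 14/16 = 7/8
beta^2 = 1^2 = 1
(1 + beta^2) = 2
Numerator = (1+beta^2)*P*R = 49/68
Denominator = beta^2*P + R = 7/17 + 7/8 = 175/136
F_beta = 14/25

14/25


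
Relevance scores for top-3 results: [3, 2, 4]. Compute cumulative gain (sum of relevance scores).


Cumulative Gain = sum of relevance scores
Position 1: rel=3, running sum=3
Position 2: rel=2, running sum=5
Position 3: rel=4, running sum=9
CG = 9

9


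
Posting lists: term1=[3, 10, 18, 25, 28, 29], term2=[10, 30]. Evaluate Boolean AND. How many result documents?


Boolean AND: find intersection of posting lists
term1 docs: [3, 10, 18, 25, 28, 29]
term2 docs: [10, 30]
Intersection: [10]
|intersection| = 1

1


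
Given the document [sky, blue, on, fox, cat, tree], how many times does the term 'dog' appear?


Document has 6 words
Scanning for 'dog':
Term not found in document
Count = 0

0


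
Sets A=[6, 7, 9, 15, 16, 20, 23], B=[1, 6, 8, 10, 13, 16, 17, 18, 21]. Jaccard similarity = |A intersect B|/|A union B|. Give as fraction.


A intersect B = [6, 16]
|A intersect B| = 2
A union B = [1, 6, 7, 8, 9, 10, 13, 15, 16, 17, 18, 20, 21, 23]
|A union B| = 14
Jaccard = 2/14 = 1/7

1/7


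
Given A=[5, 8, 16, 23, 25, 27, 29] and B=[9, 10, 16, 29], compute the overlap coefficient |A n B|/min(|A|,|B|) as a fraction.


A intersect B = [16, 29]
|A intersect B| = 2
min(|A|, |B|) = min(7, 4) = 4
Overlap = 2 / 4 = 1/2

1/2


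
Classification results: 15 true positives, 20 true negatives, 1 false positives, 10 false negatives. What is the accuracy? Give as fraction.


Accuracy = (TP + TN) / (TP + TN + FP + FN)
TP + TN = 15 + 20 = 35
Total = 15 + 20 + 1 + 10 = 46
Accuracy = 35 / 46 = 35/46

35/46


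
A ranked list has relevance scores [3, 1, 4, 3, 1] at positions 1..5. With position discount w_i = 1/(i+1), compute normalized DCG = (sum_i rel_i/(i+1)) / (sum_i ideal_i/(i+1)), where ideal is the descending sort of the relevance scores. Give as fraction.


Position discount weights w_i = 1/(i+1) for i=1..5:
Weights = [1/2, 1/3, 1/4, 1/5, 1/6]
Actual relevance: [3, 1, 4, 3, 1]
DCG = 3/2 + 1/3 + 4/4 + 3/5 + 1/6 = 18/5
Ideal relevance (sorted desc): [4, 3, 3, 1, 1]
Ideal DCG = 4/2 + 3/3 + 3/4 + 1/5 + 1/6 = 247/60
nDCG = DCG / ideal_DCG = 18/5 / 247/60 = 216/247

216/247


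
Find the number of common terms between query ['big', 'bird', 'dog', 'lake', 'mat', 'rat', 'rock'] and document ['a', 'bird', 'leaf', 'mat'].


Query terms: ['big', 'bird', 'dog', 'lake', 'mat', 'rat', 'rock']
Document terms: ['a', 'bird', 'leaf', 'mat']
Common terms: ['bird', 'mat']
Overlap count = 2

2


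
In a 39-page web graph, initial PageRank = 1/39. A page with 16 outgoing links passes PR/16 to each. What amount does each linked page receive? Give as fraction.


Initial PR = 1/39 = 1/39
Outlinks = 16
Contribution per link = PR / outlinks
= 1/39 / 16
= 1/624

1/624


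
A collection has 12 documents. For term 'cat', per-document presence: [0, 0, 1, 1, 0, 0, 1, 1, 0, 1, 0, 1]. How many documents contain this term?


Checking each document for 'cat':
Doc 1: absent
Doc 2: absent
Doc 3: present
Doc 4: present
Doc 5: absent
Doc 6: absent
Doc 7: present
Doc 8: present
Doc 9: absent
Doc 10: present
Doc 11: absent
Doc 12: present
df = sum of presences = 0 + 0 + 1 + 1 + 0 + 0 + 1 + 1 + 0 + 1 + 0 + 1 = 6

6


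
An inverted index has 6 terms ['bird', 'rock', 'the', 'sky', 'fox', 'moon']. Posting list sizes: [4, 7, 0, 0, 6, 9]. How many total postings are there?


Summing posting list sizes:
'bird': 4 postings
'rock': 7 postings
'the': 0 postings
'sky': 0 postings
'fox': 6 postings
'moon': 9 postings
Total = 4 + 7 + 0 + 0 + 6 + 9 = 26

26


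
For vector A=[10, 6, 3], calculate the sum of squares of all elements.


|A|^2 = sum of squared components
A[0]^2 = 10^2 = 100
A[1]^2 = 6^2 = 36
A[2]^2 = 3^2 = 9
Sum = 100 + 36 + 9 = 145

145


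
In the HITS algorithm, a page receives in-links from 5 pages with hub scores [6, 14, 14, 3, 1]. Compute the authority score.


Authority = sum of hub scores of in-linkers
In-link 1: hub score = 6
In-link 2: hub score = 14
In-link 3: hub score = 14
In-link 4: hub score = 3
In-link 5: hub score = 1
Authority = 6 + 14 + 14 + 3 + 1 = 38

38


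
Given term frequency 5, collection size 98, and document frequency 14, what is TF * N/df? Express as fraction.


TF * (N/df)
= 5 * (98/14)
= 5 * 7
= 35

35


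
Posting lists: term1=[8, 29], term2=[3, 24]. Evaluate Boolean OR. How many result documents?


Boolean OR: find union of posting lists
term1 docs: [8, 29]
term2 docs: [3, 24]
Union: [3, 8, 24, 29]
|union| = 4

4


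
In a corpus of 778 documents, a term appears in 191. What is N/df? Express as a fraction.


IDF ratio = N / df
= 778 / 191
= 778/191

778/191


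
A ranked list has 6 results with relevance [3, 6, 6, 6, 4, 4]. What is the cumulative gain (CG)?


Cumulative Gain = sum of relevance scores
Position 1: rel=3, running sum=3
Position 2: rel=6, running sum=9
Position 3: rel=6, running sum=15
Position 4: rel=6, running sum=21
Position 5: rel=4, running sum=25
Position 6: rel=4, running sum=29
CG = 29

29


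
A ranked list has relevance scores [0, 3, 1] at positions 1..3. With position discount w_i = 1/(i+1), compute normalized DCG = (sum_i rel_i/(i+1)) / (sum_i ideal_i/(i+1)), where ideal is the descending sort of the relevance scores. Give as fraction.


Position discount weights w_i = 1/(i+1) for i=1..3:
Weights = [1/2, 1/3, 1/4]
Actual relevance: [0, 3, 1]
DCG = 0/2 + 3/3 + 1/4 = 5/4
Ideal relevance (sorted desc): [3, 1, 0]
Ideal DCG = 3/2 + 1/3 + 0/4 = 11/6
nDCG = DCG / ideal_DCG = 5/4 / 11/6 = 15/22

15/22


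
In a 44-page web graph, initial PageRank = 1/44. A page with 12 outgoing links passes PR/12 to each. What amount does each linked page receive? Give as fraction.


Initial PR = 1/44 = 1/44
Outlinks = 12
Contribution per link = PR / outlinks
= 1/44 / 12
= 1/528

1/528


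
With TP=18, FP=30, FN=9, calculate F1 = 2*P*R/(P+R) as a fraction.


F1 = 2 * P * R / (P + R)
P = TP/(TP+FP) = 18/48 = 3/8
R = TP/(TP+FN) = 18/27 = 2/3
2 * P * R = 2 * 3/8 * 2/3 = 1/2
P + R = 3/8 + 2/3 = 25/24
F1 = 1/2 / 25/24 = 12/25

12/25


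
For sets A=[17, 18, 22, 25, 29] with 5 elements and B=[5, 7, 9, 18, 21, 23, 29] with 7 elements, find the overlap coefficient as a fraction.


A intersect B = [18, 29]
|A intersect B| = 2
min(|A|, |B|) = min(5, 7) = 5
Overlap = 2 / 5 = 2/5

2/5


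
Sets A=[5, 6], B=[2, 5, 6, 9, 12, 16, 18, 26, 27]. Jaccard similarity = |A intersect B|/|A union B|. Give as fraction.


A intersect B = [5, 6]
|A intersect B| = 2
A union B = [2, 5, 6, 9, 12, 16, 18, 26, 27]
|A union B| = 9
Jaccard = 2/9 = 2/9

2/9


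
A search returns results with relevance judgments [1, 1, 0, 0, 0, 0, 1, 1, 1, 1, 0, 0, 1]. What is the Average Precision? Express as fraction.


Computing P@k for each relevant position:
Position 1: relevant, P@1 = 1/1 = 1
Position 2: relevant, P@2 = 2/2 = 1
Position 3: not relevant
Position 4: not relevant
Position 5: not relevant
Position 6: not relevant
Position 7: relevant, P@7 = 3/7 = 3/7
Position 8: relevant, P@8 = 4/8 = 1/2
Position 9: relevant, P@9 = 5/9 = 5/9
Position 10: relevant, P@10 = 6/10 = 3/5
Position 11: not relevant
Position 12: not relevant
Position 13: relevant, P@13 = 7/13 = 7/13
Sum of P@k = 1 + 1 + 3/7 + 1/2 + 5/9 + 3/5 + 7/13 = 37859/8190
AP = 37859/8190 / 7 = 37859/57330

37859/57330


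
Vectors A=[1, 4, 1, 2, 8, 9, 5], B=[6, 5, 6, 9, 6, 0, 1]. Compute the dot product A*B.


Dot product = sum of element-wise products
A[0]*B[0] = 1*6 = 6
A[1]*B[1] = 4*5 = 20
A[2]*B[2] = 1*6 = 6
A[3]*B[3] = 2*9 = 18
A[4]*B[4] = 8*6 = 48
A[5]*B[5] = 9*0 = 0
A[6]*B[6] = 5*1 = 5
Sum = 6 + 20 + 6 + 18 + 48 + 0 + 5 = 103

103


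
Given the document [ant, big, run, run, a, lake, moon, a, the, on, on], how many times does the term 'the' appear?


Document has 11 words
Scanning for 'the':
Found at positions: [8]
Count = 1

1


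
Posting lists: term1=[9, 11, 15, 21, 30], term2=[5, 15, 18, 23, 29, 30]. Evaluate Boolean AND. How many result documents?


Boolean AND: find intersection of posting lists
term1 docs: [9, 11, 15, 21, 30]
term2 docs: [5, 15, 18, 23, 29, 30]
Intersection: [15, 30]
|intersection| = 2

2


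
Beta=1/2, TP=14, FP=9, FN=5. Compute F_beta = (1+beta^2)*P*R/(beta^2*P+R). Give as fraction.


P = TP/(TP+FP) = 14/23 = 14/23
R = TP/(TP+FN) = 14/19 = 14/19
beta^2 = 1/2^2 = 1/4
(1 + beta^2) = 5/4
Numerator = (1+beta^2)*P*R = 245/437
Denominator = beta^2*P + R = 7/46 + 14/19 = 777/874
F_beta = 70/111

70/111


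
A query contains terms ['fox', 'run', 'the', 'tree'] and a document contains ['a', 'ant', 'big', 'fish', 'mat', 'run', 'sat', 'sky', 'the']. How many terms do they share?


Query terms: ['fox', 'run', 'the', 'tree']
Document terms: ['a', 'ant', 'big', 'fish', 'mat', 'run', 'sat', 'sky', 'the']
Common terms: ['run', 'the']
Overlap count = 2

2


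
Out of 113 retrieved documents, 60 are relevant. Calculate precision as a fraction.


Precision = relevant_retrieved / total_retrieved
= 60 / 113
= 60 / (60 + 53)
= 60/113

60/113


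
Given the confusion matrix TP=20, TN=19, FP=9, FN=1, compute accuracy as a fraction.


Accuracy = (TP + TN) / (TP + TN + FP + FN)
TP + TN = 20 + 19 = 39
Total = 20 + 19 + 9 + 1 = 49
Accuracy = 39 / 49 = 39/49

39/49


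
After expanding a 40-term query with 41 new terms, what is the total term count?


Original terms: 40
Expansion terms: 41
Total = 40 + 41 = 81

81


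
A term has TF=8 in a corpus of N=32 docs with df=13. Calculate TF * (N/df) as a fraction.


TF * (N/df)
= 8 * (32/13)
= 8 * 32/13
= 256/13

256/13


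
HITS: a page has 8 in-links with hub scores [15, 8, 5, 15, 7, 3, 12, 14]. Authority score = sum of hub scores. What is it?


Authority = sum of hub scores of in-linkers
In-link 1: hub score = 15
In-link 2: hub score = 8
In-link 3: hub score = 5
In-link 4: hub score = 15
In-link 5: hub score = 7
In-link 6: hub score = 3
In-link 7: hub score = 12
In-link 8: hub score = 14
Authority = 15 + 8 + 5 + 15 + 7 + 3 + 12 + 14 = 79

79


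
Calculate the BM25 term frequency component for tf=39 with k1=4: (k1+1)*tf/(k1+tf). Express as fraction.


BM25 TF component = (k1+1)*tf / (k1+tf)
k1 = 4, tf = 39
Numerator = (4+1)*39 = 195
Denominator = 4 + 39 = 43
= 195/43 = 195/43

195/43


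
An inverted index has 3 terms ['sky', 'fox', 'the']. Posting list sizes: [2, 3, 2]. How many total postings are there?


Summing posting list sizes:
'sky': 2 postings
'fox': 3 postings
'the': 2 postings
Total = 2 + 3 + 2 = 7

7


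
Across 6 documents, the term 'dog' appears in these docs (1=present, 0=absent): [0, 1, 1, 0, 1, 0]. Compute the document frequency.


Checking each document for 'dog':
Doc 1: absent
Doc 2: present
Doc 3: present
Doc 4: absent
Doc 5: present
Doc 6: absent
df = sum of presences = 0 + 1 + 1 + 0 + 1 + 0 = 3

3
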